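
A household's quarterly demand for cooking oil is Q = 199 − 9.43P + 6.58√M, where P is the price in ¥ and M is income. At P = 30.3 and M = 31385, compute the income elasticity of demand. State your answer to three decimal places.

0.540

At P = 30.3, M = 31385: Q = 1078.971.
Holding P constant, ∂Q/∂M = 6.58/(2√M) = 0.018571.
η_M = (∂Q/∂M)·(M/Q) = 0.018571 × (31385/1078.971) = 0.540.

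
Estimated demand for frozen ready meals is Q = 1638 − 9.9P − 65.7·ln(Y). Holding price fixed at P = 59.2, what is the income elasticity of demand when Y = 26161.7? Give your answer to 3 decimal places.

-0.171

At P = 59.2, Y = 26161.7: Q = 383.616.
Holding P constant, ∂Q/∂Y = -65.7/Y = -0.0025113.
η_Y = (∂Q/∂Y)·(Y/Q) = -0.0025113 × (26161.7/383.616) = -0.171.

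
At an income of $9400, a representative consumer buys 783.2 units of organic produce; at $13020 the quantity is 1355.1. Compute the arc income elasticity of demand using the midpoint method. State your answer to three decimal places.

ΔQ = 1355.1 − 783.2 = 571.9; midpoint Q̄ = (783.2 + 1355.1)/2 = 1069.15.
ΔI = 13020 − 9400 = 3620; midpoint Ī = (9400 + 13020)/2 = 11210.
η = (ΔQ/Q̄) ÷ (ΔI/Ī) = (571.9/1069.15) ÷ (3620/11210) = 1.656.

1.656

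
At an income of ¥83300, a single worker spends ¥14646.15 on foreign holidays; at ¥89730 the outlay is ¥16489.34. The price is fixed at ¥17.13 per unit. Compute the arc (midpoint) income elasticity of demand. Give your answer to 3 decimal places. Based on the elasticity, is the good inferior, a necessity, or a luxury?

With a constant price, Q₁ = 14646.15/17.13 = 855.000 and Q₂ = 16489.34/17.13 = 962.600 (equivalently, work directly with expenditure since P cancels).
Midpoint %ΔQ = (16489.34 − 14646.15)/15567.75 = 0.11840; midpoint %ΔI = (89730 − 83300)/86515 = 0.07432.
η = 0.11840 / 0.07432 = 1.593.
η > 1 ⇒ luxury.

1.593 (luxury)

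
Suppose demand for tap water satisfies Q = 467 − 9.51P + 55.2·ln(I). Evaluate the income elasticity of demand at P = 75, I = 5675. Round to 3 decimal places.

0.239

At P = 75, I = 5675: Q = 230.889.
Holding P constant, ∂Q/∂I = 55.2/I = 0.00972687.
η_I = (∂Q/∂I)·(I/Q) = 0.00972687 × (5675/230.889) = 0.239.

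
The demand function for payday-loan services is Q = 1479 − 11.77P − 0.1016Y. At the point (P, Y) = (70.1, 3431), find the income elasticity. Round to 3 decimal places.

-1.142

At P = 70.1, Y = 3431: Q = 305.333.
Holding P constant, ∂Q/∂Y = −0.1016.
η_Y = (∂Q/∂Y)·(Y/Q) = -0.1016 × (3431/305.333) = -1.142.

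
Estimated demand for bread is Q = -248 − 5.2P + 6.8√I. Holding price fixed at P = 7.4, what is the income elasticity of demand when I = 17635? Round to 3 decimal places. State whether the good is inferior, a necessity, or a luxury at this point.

At P = 7.4, I = 17635: Q = 616.538.
Holding P constant, ∂Q/∂I = 6.8/(2√I) = 0.025603.
η_I = (∂Q/∂I)·(I/Q) = 0.025603 × (17635/616.538) = 0.732.
Since 0 < η < 1, this is a necessity.

0.732 (necessity)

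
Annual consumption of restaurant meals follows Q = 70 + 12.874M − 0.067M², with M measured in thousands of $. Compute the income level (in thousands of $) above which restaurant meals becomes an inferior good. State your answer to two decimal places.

96.07

dQ/dM = 12.874 − 0.134M.
The good is inferior where dQ/dM < 0. Setting dQ/dM = 0 gives M = 12.874 / 0.134 = 96.07.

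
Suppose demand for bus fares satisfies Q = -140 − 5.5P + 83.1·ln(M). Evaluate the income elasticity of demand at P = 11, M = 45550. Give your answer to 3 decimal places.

0.120

At P = 11, M = 45550: Q = 690.878.
Holding P constant, ∂Q/∂M = 83.1/M = 0.00182437.
η_M = (∂Q/∂M)·(M/Q) = 0.00182437 × (45550/690.878) = 0.120.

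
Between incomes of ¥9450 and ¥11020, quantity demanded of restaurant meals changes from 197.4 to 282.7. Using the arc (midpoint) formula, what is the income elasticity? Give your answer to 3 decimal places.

ΔQ = 282.7 − 197.4 = 85.3; midpoint Q̄ = (197.4 + 282.7)/2 = 240.05.
ΔI = 11020 − 9450 = 1570; midpoint Ī = (9450 + 11020)/2 = 10235.
η = (ΔQ/Q̄) ÷ (ΔI/Ī) = (85.3/240.05) ÷ (1570/10235) = 2.317.

2.317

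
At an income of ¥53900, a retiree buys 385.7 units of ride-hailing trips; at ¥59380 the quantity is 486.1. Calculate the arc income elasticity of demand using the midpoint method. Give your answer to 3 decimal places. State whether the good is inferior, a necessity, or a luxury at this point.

ΔQ = 486.1 − 385.7 = 100.4; midpoint Q̄ = (385.7 + 486.1)/2 = 435.9.
ΔI = 59380 − 53900 = 5480; midpoint Ī = (53900 + 59380)/2 = 56640.
η = (ΔQ/Q̄) ÷ (ΔI/Ī) = (100.4/435.9) ÷ (5480/56640) = 2.381.
η > 1 ⇒ luxury.

2.381 (luxury)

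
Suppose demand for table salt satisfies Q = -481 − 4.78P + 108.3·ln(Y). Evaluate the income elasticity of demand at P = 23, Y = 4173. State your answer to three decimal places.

At P = 23, Y = 4173: Q = 311.891.
Holding P constant, ∂Q/∂Y = 108.3/Y = 0.0259526.
η_Y = (∂Q/∂Y)·(Y/Q) = 0.0259526 × (4173/311.891) = 0.347.

0.347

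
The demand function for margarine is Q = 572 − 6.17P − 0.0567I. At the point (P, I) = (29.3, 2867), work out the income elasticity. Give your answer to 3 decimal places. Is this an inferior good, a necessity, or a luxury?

-0.711 (inferior good)

At P = 29.3, I = 2867: Q = 228.660.
Holding P constant, ∂Q/∂I = −0.0567.
η_I = (∂Q/∂I)·(I/Q) = -0.0567 × (2867/228.660) = -0.711.
Since η < 0, this is an inferior good.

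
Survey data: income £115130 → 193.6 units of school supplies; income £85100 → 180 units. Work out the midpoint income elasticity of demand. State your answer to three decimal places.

0.243

ΔQ = 180 − 193.6 = -13.6; midpoint Q̄ = (193.6 + 180)/2 = 186.8.
ΔI = 85100 − 115130 = -30030; midpoint Ī = (115130 + 85100)/2 = 100115.
η = (ΔQ/Q̄) ÷ (ΔI/Ī) = (-13.6/186.8) ÷ (-30030/100115) = 0.243.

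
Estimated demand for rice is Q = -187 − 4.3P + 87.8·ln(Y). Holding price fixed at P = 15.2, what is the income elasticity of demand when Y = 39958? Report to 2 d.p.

At P = 15.2, Y = 39958: Q = 677.932.
Holding P constant, ∂Q/∂Y = 87.8/Y = 0.00219731.
η_Y = (∂Q/∂Y)·(Y/Q) = 0.00219731 × (39958/677.932) = 0.13.

0.13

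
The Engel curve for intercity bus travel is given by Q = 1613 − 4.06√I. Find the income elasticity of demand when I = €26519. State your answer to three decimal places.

-0.347

At I = 26519: Q = 951.843.
dQ/dI = -4.06/(2√I) = -0.0124657 at this income.
η = (dQ/dI)·(I/Q) = -0.0124657 × (26519/951.843) = -0.347.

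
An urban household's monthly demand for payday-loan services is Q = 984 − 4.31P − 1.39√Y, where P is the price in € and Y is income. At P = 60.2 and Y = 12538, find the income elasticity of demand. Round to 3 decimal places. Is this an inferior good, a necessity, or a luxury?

-0.137 (inferior good)

At P = 60.2, Y = 12538: Q = 568.895.
Holding P constant, ∂Q/∂Y = -1.39/(2√Y) = -0.00620684.
η_Y = (∂Q/∂Y)·(Y/Q) = -0.00620684 × (12538/568.895) = -0.137.
Since η < 0, this is an inferior good.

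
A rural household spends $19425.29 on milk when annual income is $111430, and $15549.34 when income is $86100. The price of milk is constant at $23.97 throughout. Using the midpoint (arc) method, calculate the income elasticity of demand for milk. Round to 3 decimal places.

0.864

With a constant price, Q₁ = 19425.29/23.97 = 810.400 and Q₂ = 15549.34/23.97 = 648.700 (equivalently, work directly with expenditure since P cancels).
Midpoint %ΔQ = (15549.34 − 19425.29)/17487.32 = -0.22164; midpoint %ΔI = (86100 − 111430)/98765 = -0.25647.
η = -0.22164 / -0.25647 = 0.864.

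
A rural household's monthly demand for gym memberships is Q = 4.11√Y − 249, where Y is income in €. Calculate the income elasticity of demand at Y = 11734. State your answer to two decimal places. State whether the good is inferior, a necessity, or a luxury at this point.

1.13 (luxury)

At Y = 11734: Q = 196.210.
dQ/dY = 4.11/(2√Y) = 0.0189709 at this income.
η = (dQ/dY)·(Y/Q) = 0.0189709 × (11734/196.210) = 1.13.
Since η > 1, the good is a luxury.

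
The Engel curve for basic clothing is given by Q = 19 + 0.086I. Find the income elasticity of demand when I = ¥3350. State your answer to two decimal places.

At I = 3350: Q = 307.100.
dQ/dI = 0.086.
η = (dQ/dI)·(I/Q) = 0.086 × (3350/307.100) = 0.94.

0.94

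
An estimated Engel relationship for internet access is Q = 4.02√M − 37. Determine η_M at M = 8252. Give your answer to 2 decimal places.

At M = 8252: Q = 328.179.
dQ/dM = 4.02/(2√M) = 0.0221267 at this income.
η = (dQ/dM)·(M/Q) = 0.0221267 × (8252/328.179) = 0.56.

0.56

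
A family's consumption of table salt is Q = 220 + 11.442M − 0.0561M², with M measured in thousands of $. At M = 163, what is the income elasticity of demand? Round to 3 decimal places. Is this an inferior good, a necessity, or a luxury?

-1.877 (inferior good)

At M = 163: Q = 594.5251.
dQ/dM = 11.442 − 0.1122M = -6.84660.
η = (dQ/dM)·(M/Q) = -6.84660 × (163/594.5251) = -1.877.
η < 0 ⇒ inferior good.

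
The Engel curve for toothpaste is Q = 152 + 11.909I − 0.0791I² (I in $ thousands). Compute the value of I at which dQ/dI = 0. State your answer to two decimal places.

dQ/dI = 11.909 − 0.1582I.
The good is inferior where dQ/dI < 0. Setting dQ/dI = 0 gives I = 11.909 / 0.1582 = 75.28.

75.28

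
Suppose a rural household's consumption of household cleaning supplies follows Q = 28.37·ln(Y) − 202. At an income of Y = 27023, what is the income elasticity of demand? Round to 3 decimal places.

0.324

At Y = 27023: Q = 87.500.
dQ/dY = 28.37/Y = 0.00104985 at this income.
η = (dQ/dY)·(Y/Q) = 0.00104985 × (27023/87.500) = 0.324.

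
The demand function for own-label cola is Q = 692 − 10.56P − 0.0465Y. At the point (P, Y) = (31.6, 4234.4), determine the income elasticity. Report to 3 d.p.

-1.220

At P = 31.6, Y = 4234.4: Q = 161.404.
Holding P constant, ∂Q/∂Y = −0.0465.
η_Y = (∂Q/∂Y)·(Y/Q) = -0.0465 × (4234.4/161.404) = -1.220.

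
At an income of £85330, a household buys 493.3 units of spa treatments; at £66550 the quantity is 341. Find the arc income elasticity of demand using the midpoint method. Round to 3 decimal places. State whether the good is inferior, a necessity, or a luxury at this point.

ΔQ = 341 − 493.3 = -152.3; midpoint Q̄ = (493.3 + 341)/2 = 417.15.
ΔI = 66550 − 85330 = -18780; midpoint Ī = (85330 + 66550)/2 = 75940.
η = (ΔQ/Q̄) ÷ (ΔI/Ī) = (-152.3/417.15) ÷ (-18780/75940) = 1.476.
η > 1 ⇒ luxury.

1.476 (luxury)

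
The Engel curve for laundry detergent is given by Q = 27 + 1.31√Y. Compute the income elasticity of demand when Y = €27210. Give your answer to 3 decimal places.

At Y = 27210: Q = 243.090.
dQ/dY = 1.31/(2√Y) = 0.00397079 at this income.
η = (dQ/dY)·(Y/Q) = 0.00397079 × (27210/243.090) = 0.444.

0.444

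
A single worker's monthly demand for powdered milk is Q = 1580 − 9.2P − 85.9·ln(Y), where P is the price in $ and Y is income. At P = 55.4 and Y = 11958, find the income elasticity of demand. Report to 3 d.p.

-0.326

At P = 55.4, Y = 11958: Q = 263.792.
Holding P constant, ∂Q/∂Y = -85.9/Y = -0.00718348.
η_Y = (∂Q/∂Y)·(Y/Q) = -0.00718348 × (11958/263.792) = -0.326.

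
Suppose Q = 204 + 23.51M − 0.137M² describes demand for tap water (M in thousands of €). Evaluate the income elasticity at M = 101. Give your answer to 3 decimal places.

At M = 101: Q = 1180.9730.
dQ/dM = 23.51 − 0.274M = -4.16400.
η = (dQ/dM)·(M/Q) = -4.16400 × (101/1180.9730) = -0.356.

-0.356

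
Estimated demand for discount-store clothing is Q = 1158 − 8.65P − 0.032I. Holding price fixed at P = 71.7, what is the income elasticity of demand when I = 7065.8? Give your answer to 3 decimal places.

At P = 71.7, I = 7065.8: Q = 311.689.
Holding P constant, ∂Q/∂I = −0.032.
η_I = (∂Q/∂I)·(I/Q) = -0.032 × (7065.8/311.689) = -0.725.

-0.725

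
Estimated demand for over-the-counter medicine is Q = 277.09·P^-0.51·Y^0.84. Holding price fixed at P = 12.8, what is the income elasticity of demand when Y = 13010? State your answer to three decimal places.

0.840

For a multiplicative demand Q = A·P^α·Y^β, the income elasticity is β everywhere.
Here β = 0.84, so η = 0.840.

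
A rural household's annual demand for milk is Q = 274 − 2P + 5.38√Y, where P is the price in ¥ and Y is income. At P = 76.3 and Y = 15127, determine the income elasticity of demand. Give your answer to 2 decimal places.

At P = 76.3, Y = 15127: Q = 783.096.
Holding P constant, ∂Q/∂Y = 5.38/(2√Y) = 0.0218714.
η_Y = (∂Q/∂Y)·(Y/Q) = 0.0218714 × (15127/783.096) = 0.42.

0.42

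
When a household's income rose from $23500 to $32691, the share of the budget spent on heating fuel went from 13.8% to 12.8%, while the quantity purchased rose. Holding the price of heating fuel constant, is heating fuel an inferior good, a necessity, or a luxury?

necessity

Quantity rises but the budget share falls as income rises, so 0 < η < 1.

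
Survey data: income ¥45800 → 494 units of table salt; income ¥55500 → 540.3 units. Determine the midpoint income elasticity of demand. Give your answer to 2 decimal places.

ΔQ = 540.3 − 494 = 46.3; midpoint Q̄ = (494 + 540.3)/2 = 517.15.
ΔI = 55500 − 45800 = 9700; midpoint Ī = (45800 + 55500)/2 = 50650.
η = (ΔQ/Q̄) ÷ (ΔI/Ī) = (46.3/517.15) ÷ (9700/50650) = 0.47.

0.47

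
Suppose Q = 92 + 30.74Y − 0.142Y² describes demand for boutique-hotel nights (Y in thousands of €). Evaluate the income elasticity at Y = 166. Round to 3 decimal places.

At Y = 166: Q = 1281.8880.
dQ/dY = 30.74 − 0.284Y = -16.40400.
η = (dQ/dY)·(Y/Q) = -16.40400 × (166/1281.8880) = -2.124.

-2.124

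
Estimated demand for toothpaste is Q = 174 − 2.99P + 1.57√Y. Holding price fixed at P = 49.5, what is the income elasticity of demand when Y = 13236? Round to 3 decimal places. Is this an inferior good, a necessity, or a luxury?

0.437 (necessity)

At P = 49.5, Y = 13236: Q = 206.620.
Holding P constant, ∂Q/∂Y = 1.57/(2√Y) = 0.00682325.
η_Y = (∂Q/∂Y)·(Y/Q) = 0.00682325 × (13236/206.620) = 0.437.
Since 0 < η < 1, this is a necessity.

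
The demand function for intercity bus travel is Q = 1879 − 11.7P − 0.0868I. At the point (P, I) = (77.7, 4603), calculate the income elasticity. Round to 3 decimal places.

-0.700

At P = 77.7, I = 4603: Q = 570.370.
Holding P constant, ∂Q/∂I = −0.0868.
η_I = (∂Q/∂I)·(I/Q) = -0.0868 × (4603/570.370) = -0.700.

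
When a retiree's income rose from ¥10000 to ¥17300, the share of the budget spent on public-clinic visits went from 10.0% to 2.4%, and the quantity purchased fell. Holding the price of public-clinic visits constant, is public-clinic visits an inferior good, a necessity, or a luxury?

inferior good

Quantity demanded falls as income rises, so η < 0.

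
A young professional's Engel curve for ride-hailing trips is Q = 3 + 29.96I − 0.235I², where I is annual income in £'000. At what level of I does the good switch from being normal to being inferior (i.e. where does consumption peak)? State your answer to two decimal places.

dQ/dI = 29.96 − 0.47I.
The good is inferior where dQ/dI < 0. Setting dQ/dI = 0 gives I = 29.96 / 0.47 = 63.74.

63.74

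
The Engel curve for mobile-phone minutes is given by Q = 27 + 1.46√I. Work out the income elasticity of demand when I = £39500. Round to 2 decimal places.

0.46

At I = 39500: Q = 317.169.
dQ/dI = 1.46/(2√I) = 0.00367303 at this income.
η = (dQ/dI)·(I/Q) = 0.00367303 × (39500/317.169) = 0.46.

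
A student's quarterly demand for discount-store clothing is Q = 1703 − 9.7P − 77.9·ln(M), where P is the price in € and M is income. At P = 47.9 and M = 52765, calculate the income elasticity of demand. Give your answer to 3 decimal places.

At P = 47.9, M = 52765: Q = 391.316.
Holding P constant, ∂Q/∂M = -77.9/M = -0.00147636.
η_M = (∂Q/∂M)·(M/Q) = -0.00147636 × (52765/391.316) = -0.199.

-0.199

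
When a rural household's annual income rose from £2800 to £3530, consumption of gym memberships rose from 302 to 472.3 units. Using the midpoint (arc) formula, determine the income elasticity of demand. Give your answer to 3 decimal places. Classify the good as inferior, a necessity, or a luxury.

1.907 (luxury)

ΔQ = 472.3 − 302 = 170.3; midpoint Q̄ = (302 + 472.3)/2 = 387.15.
ΔI = 3530 − 2800 = 730; midpoint Ī = (2800 + 3530)/2 = 3165.
η = (ΔQ/Q̄) ÷ (ΔI/Ī) = (170.3/387.15) ÷ (730/3165) = 1.907.
η > 1 ⇒ luxury.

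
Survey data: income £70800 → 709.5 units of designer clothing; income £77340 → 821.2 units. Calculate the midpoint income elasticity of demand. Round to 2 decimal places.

ΔQ = 821.2 − 709.5 = 111.7; midpoint Q̄ = (709.5 + 821.2)/2 = 765.35.
ΔI = 77340 − 70800 = 6540; midpoint Ī = (70800 + 77340)/2 = 74070.
η = (ΔQ/Q̄) ÷ (ΔI/Ī) = (111.7/765.35) ÷ (6540/74070) = 1.65.

1.65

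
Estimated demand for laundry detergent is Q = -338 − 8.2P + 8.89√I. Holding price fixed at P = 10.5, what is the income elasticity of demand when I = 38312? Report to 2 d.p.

0.66

At P = 10.5, I = 38312: Q = 1315.980.
Holding P constant, ∂Q/∂I = 8.89/(2√I) = 0.0227093.
η_I = (∂Q/∂I)·(I/Q) = 0.0227093 × (38312/1315.980) = 0.66.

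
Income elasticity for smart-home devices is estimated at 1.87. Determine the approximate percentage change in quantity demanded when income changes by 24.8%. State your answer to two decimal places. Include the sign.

%ΔQ ≈ η × %ΔI = 1.87 × 24.8% = 46.38%.

46.38%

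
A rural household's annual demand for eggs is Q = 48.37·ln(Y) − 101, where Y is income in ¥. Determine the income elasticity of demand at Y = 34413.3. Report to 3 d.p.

0.120

At Y = 34413.3: Q = 404.283.
dQ/dY = 48.37/Y = 0.00140556 at this income.
η = (dQ/dY)·(Y/Q) = 0.00140556 × (34413.3/404.283) = 0.120.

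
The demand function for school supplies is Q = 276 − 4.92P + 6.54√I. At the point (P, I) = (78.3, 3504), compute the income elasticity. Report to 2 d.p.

0.70

At P = 78.3, I = 3504: Q = 277.897.
Holding P constant, ∂Q/∂I = 6.54/(2√I) = 0.0552415.
η_I = (∂Q/∂I)·(I/Q) = 0.0552415 × (3504/277.897) = 0.70.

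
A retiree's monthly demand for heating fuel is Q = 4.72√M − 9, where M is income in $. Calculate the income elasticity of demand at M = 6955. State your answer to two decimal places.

At M = 6955: Q = 384.632.
dQ/dM = 4.72/(2√M) = 0.0282985 at this income.
η = (dQ/dM)·(M/Q) = 0.0282985 × (6955/384.632) = 0.51.

0.51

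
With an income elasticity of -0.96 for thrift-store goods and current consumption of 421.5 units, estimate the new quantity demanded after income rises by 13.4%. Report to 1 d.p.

%ΔQ ≈ η × %ΔI = -0.96 × 13.4% = -12.864%.
New Q ≈ 421.5 × (1 − 0.12864) = 367.3.

367.3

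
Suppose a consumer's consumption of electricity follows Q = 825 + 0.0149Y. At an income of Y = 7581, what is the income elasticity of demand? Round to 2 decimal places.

0.12

At Y = 7581: Q = 937.957.
dQ/dY = 0.0149.
η = (dQ/dY)·(Y/Q) = 0.0149 × (7581/937.957) = 0.12.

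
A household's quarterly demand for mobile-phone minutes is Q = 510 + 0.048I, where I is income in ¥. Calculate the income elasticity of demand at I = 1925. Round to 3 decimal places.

At I = 1925: Q = 602.400.
dQ/dI = 0.048.
η = (dQ/dI)·(I/Q) = 0.048 × (1925/602.400) = 0.153.

0.153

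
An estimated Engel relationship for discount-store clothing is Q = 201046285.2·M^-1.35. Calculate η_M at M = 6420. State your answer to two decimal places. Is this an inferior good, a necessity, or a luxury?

For Q = A·M^β the income elasticity is constant and equal to β.
Here β = -1.35, so η = -1.35.
Since η < 0, the good is an inferior good.

-1.35 (inferior good)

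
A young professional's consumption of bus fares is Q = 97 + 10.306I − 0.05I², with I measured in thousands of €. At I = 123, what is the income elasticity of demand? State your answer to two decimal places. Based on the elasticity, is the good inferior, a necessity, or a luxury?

-0.40 (inferior good)

At I = 123: Q = 608.1880.
dQ/dI = 10.306 − 0.1I = -1.99400.
η = (dQ/dI)·(I/Q) = -1.99400 × (123/608.1880) = -0.40.
η < 0 ⇒ inferior good.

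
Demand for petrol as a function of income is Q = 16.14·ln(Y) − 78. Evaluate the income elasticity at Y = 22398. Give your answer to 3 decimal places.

At Y = 22398: Q = 83.670.
dQ/dY = 16.14/Y = 0.0007206 at this income.
η = (dQ/dY)·(Y/Q) = 0.0007206 × (22398/83.670) = 0.193.

0.193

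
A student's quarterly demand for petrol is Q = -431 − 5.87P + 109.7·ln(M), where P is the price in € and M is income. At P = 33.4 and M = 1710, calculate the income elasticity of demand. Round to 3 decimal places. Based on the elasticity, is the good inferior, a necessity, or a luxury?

0.579 (necessity)

At P = 33.4, M = 1710: Q = 189.576.
Holding P constant, ∂Q/∂M = 109.7/M = 0.064152.
η_M = (∂Q/∂M)·(M/Q) = 0.064152 × (1710/189.576) = 0.579.
Since 0 < η < 1, this is a necessity.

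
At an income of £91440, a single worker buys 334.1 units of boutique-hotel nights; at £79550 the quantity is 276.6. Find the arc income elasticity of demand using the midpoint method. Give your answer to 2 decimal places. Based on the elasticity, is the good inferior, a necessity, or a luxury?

ΔQ = 276.6 − 334.1 = -57.5; midpoint Q̄ = (334.1 + 276.6)/2 = 305.35.
ΔI = 79550 − 91440 = -11890; midpoint Ī = (91440 + 79550)/2 = 85495.
η = (ΔQ/Q̄) ÷ (ΔI/Ī) = (-57.5/305.35) ÷ (-11890/85495) = 1.35.
η > 1 ⇒ luxury.

1.35 (luxury)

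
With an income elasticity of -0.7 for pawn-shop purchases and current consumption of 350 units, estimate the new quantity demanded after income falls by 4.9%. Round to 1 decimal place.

%ΔQ ≈ η × %ΔI = -0.7 × (-4.9%) = 3.43%.
New Q ≈ 350 × (1 + 0.0343) = 362.0.

362.0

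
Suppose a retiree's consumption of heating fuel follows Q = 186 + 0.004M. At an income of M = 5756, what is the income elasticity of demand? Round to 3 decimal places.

0.110

At M = 5756: Q = 209.024.
dQ/dM = 0.004.
η = (dQ/dM)·(M/Q) = 0.004 × (5756/209.024) = 0.110.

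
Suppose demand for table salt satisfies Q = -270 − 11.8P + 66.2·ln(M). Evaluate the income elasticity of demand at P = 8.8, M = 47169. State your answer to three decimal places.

0.196

At P = 8.8, M = 47169: Q = 338.571.
Holding P constant, ∂Q/∂M = 66.2/M = 0.00140346.
η_M = (∂Q/∂M)·(M/Q) = 0.00140346 × (47169/338.571) = 0.196.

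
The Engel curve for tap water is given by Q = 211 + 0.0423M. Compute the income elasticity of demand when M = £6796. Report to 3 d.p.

0.577

At M = 6796: Q = 498.471.
dQ/dM = 0.0423.
η = (dQ/dM)·(M/Q) = 0.0423 × (6796/498.471) = 0.577.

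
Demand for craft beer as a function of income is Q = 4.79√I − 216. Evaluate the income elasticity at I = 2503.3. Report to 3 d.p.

5.065

At I = 2503.3: Q = 23.658.
dQ/dI = 4.79/(2√I) = 0.0478684 at this income.
η = (dQ/dI)·(I/Q) = 0.0478684 × (2503.3/23.658) = 5.065.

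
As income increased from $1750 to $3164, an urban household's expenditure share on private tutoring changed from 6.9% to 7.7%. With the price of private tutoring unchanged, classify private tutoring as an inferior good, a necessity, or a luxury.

The budget share rises as income rises, so η > 1.

luxury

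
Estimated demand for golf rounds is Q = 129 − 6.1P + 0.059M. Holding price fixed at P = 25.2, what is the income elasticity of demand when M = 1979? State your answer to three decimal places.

At P = 25.2, M = 1979: Q = 92.041.
Holding P constant, ∂Q/∂M = 0.059.
η_M = (∂Q/∂M)·(M/Q) = 0.059 × (1979/92.041) = 1.269.

1.269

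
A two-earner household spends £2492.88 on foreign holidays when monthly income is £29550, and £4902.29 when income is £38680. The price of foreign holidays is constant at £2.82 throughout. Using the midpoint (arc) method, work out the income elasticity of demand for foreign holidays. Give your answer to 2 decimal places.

With a constant price, Q₁ = 2492.88/2.82 = 884.000 and Q₂ = 4902.29/2.82 = 1738.401 (equivalently, work directly with expenditure since P cancels).
Midpoint %ΔQ = (4902.29 − 2492.88)/3697.59 = 0.65162; midpoint %ΔI = (38680 − 29550)/34115 = 0.26762.
η = 0.65162 / 0.26762 = 2.43.

2.43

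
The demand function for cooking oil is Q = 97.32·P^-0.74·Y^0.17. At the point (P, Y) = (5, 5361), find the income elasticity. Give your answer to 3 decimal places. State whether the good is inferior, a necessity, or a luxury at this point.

0.170 (necessity)

For a multiplicative demand Q = A·P^α·Y^β, the income elasticity is β everywhere.
Here β = 0.17, so η = 0.170.
Since 0 < η < 1, this is a necessity.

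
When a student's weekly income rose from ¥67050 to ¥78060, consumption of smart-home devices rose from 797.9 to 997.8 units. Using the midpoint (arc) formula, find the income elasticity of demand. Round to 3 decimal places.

ΔQ = 997.8 − 797.9 = 199.9; midpoint Q̄ = (797.9 + 997.8)/2 = 897.85.
ΔI = 78060 − 67050 = 11010; midpoint Ī = (67050 + 78060)/2 = 72555.
η = (ΔQ/Q̄) ÷ (ΔI/Ī) = (199.9/897.85) ÷ (11010/72555) = 1.467.

1.467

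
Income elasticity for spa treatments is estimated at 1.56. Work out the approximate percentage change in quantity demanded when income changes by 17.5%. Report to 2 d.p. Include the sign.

%ΔQ ≈ η × %ΔI = 1.56 × 17.5% = 27.30%.

27.30%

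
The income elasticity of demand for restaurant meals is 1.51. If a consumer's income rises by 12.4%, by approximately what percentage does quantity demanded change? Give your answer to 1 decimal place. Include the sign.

18.7%

%ΔQ ≈ η × %ΔI = 1.51 × 12.4% = 18.7%.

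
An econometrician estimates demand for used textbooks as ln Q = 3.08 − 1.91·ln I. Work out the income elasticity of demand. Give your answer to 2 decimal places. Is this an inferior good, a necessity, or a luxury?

-1.91 (inferior good)

In a log-linear demand, the coefficient on ln I is the income elasticity.
So η = -1.91.
η < 0 ⇒ inferior good.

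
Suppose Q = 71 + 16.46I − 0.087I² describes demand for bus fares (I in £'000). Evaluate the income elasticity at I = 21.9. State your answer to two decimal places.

At I = 21.9: Q = 389.7479.
dQ/dI = 16.46 − 0.174I = 12.64940.
η = (dQ/dI)·(I/Q) = 12.64940 × (21.9/389.7479) = 0.71.

0.71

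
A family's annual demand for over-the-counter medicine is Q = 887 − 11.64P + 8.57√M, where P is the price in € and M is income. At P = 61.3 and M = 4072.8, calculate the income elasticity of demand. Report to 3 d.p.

0.380

At P = 61.3, M = 4072.8: Q = 720.392.
Holding P constant, ∂Q/∂M = 8.57/(2√M) = 0.0671435.
η_M = (∂Q/∂M)·(M/Q) = 0.0671435 × (4072.8/720.392) = 0.380.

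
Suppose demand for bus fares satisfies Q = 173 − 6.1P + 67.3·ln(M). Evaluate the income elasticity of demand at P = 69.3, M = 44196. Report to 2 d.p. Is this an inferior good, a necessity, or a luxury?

0.14 (necessity)

At P = 69.3, M = 44196: Q = 470.137.
Holding P constant, ∂Q/∂M = 67.3/M = 0.00152276.
η_M = (∂Q/∂M)·(M/Q) = 0.00152276 × (44196/470.137) = 0.14.
Since 0 < η < 1, this is a necessity.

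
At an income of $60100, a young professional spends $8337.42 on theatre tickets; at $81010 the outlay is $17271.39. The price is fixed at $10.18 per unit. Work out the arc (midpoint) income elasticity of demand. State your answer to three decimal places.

2.354

With a constant price, Q₁ = 8337.42/10.18 = 819.000 and Q₂ = 17271.39/10.18 = 1696.600 (equivalently, work directly with expenditure since P cancels).
Midpoint %ΔQ = (17271.39 − 8337.42)/12804.41 = 0.69773; midpoint %ΔI = (81010 − 60100)/70555 = 0.29636.
η = 0.69773 / 0.29636 = 2.354.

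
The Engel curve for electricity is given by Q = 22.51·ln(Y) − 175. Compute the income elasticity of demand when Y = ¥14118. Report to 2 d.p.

0.56

At Y = 14118: Q = 40.088.
dQ/dY = 22.51/Y = 0.00159442 at this income.
η = (dQ/dY)·(Y/Q) = 0.00159442 × (14118/40.088) = 0.56.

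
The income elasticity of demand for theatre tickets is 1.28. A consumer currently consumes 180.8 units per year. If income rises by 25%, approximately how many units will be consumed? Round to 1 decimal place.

%ΔQ ≈ η × %ΔI = 1.28 × 25% = 32%.
New Q ≈ 180.8 × (1 + 0.32) = 238.7.

238.7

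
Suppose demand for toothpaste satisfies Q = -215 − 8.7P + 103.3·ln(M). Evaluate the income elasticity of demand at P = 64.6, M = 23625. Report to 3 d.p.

At P = 64.6, M = 23625: Q = 263.217.
Holding P constant, ∂Q/∂M = 103.3/M = 0.00437249.
η_M = (∂Q/∂M)·(M/Q) = 0.00437249 × (23625/263.217) = 0.392.

0.392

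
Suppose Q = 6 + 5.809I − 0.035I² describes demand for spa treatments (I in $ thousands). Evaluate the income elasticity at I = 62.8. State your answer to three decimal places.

At I = 62.8: Q = 232.7708.
dQ/dI = 5.809 − 0.07I = 1.41300.
η = (dQ/dI)·(I/Q) = 1.41300 × (62.8/232.7708) = 0.381.

0.381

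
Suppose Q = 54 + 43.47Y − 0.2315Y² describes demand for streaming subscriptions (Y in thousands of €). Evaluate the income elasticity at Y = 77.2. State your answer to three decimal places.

At Y = 77.2: Q = 2030.1810.
dQ/dY = 43.47 − 0.463Y = 7.72640.
η = (dQ/dY)·(Y/Q) = 7.72640 × (77.2/2030.1810) = 0.294.

0.294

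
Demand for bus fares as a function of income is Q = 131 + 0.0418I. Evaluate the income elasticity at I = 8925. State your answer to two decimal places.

At I = 8925: Q = 504.065.
dQ/dI = 0.0418.
η = (dQ/dI)·(I/Q) = 0.0418 × (8925/504.065) = 0.74.

0.74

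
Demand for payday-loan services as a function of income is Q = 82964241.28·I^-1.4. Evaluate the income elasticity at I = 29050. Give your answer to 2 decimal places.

For Q = A·I^β the income elasticity is constant and equal to β.
Here β = -1.4, so η = -1.40.

-1.40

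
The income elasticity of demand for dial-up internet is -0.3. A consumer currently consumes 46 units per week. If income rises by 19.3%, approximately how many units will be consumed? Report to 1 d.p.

%ΔQ ≈ η × %ΔI = -0.3 × 19.3% = -5.79%.
New Q ≈ 46 × (1 − 0.0579) = 43.3.

43.3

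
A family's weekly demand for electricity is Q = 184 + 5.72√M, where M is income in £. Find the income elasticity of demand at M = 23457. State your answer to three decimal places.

0.413

At M = 23457: Q = 1060.057.
dQ/dM = 5.72/(2√M) = 0.0186737 at this income.
η = (dQ/dM)·(M/Q) = 0.0186737 × (23457/1060.057) = 0.413.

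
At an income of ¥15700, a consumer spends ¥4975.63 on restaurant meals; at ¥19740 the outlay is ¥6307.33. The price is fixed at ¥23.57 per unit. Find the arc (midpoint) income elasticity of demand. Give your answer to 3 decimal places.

With a constant price, Q₁ = 4975.63/23.57 = 211.100 and Q₂ = 6307.33/23.57 = 267.600 (equivalently, work directly with expenditure since P cancels).
Midpoint %ΔQ = (6307.33 − 4975.63)/5641.48 = 0.23606; midpoint %ΔI = (19740 − 15700)/17720 = 0.22799.
η = 0.23606 / 0.22799 = 1.035.

1.035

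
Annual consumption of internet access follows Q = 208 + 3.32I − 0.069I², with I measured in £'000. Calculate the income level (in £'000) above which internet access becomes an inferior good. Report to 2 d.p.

dQ/dI = 3.32 − 0.138I.
The good is inferior where dQ/dI < 0. Setting dQ/dI = 0 gives I = 3.32 / 0.138 = 24.06.

24.06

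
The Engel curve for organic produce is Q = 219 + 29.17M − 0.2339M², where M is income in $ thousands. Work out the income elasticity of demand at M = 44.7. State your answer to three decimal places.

0.350

At M = 44.7: Q = 1055.5457.
dQ/dM = 29.17 − 0.4678M = 8.25934.
η = (dQ/dM)·(M/Q) = 8.25934 × (44.7/1055.5457) = 0.350.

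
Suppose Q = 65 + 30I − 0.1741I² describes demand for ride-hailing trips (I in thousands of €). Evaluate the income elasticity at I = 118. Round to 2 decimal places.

At I = 118: Q = 1180.8316.
dQ/dI = 30 − 0.3482I = -11.08760.
η = (dQ/dI)·(I/Q) = -11.08760 × (118/1180.8316) = -1.11.

-1.11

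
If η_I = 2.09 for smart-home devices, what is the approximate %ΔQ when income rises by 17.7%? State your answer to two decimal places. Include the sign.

36.99%

%ΔQ ≈ η × %ΔI = 2.09 × 17.7% = 36.99%.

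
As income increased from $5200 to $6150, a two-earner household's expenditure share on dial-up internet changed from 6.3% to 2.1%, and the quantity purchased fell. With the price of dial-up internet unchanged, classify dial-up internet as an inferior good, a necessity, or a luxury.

Quantity demanded falls as income rises, so η < 0.

inferior good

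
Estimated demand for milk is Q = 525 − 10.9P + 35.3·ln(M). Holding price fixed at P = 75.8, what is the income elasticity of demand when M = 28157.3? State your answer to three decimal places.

0.584

At P = 75.8, M = 28157.3: Q = 60.448.
Holding P constant, ∂Q/∂M = 35.3/M = 0.00125367.
η_M = (∂Q/∂M)·(M/Q) = 0.00125367 × (28157.3/60.448) = 0.584.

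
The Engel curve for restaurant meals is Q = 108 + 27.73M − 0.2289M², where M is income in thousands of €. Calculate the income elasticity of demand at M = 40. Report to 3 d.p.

At M = 40: Q = 850.9600.
dQ/dM = 27.73 − 0.4578M = 9.41800.
η = (dQ/dM)·(M/Q) = 9.41800 × (40/850.9600) = 0.443.

0.443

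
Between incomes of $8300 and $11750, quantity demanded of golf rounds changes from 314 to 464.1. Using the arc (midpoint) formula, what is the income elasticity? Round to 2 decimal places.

ΔQ = 464.1 − 314 = 150.1; midpoint Q̄ = (314 + 464.1)/2 = 389.05.
ΔI = 11750 − 8300 = 3450; midpoint Ī = (8300 + 11750)/2 = 10025.
η = (ΔQ/Q̄) ÷ (ΔI/Ī) = (150.1/389.05) ÷ (3450/10025) = 1.12.

1.12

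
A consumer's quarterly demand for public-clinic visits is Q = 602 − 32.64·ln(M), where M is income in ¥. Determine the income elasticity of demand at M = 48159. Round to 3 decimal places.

At M = 48159: Q = 250.067.
dQ/dM = -32.64/M = -0.000677755 at this income.
η = (dQ/dM)·(M/Q) = -0.000677755 × (48159/250.067) = -0.131.

-0.131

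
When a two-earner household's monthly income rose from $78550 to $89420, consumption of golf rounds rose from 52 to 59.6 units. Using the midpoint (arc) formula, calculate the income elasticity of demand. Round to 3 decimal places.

1.052

ΔQ = 59.6 − 52 = 7.6; midpoint Q̄ = (52 + 59.6)/2 = 55.8.
ΔI = 89420 − 78550 = 10870; midpoint Ī = (78550 + 89420)/2 = 83985.
η = (ΔQ/Q̄) ÷ (ΔI/Ī) = (7.6/55.8) ÷ (10870/83985) = 1.052.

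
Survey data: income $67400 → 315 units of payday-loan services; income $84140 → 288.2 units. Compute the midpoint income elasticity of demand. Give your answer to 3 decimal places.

-0.402

ΔQ = 288.2 − 315 = -26.8; midpoint Q̄ = (315 + 288.2)/2 = 301.6.
ΔI = 84140 − 67400 = 16740; midpoint Ī = (67400 + 84140)/2 = 75770.
η = (ΔQ/Q̄) ÷ (ΔI/Ī) = (-26.8/301.6) ÷ (16740/75770) = -0.402.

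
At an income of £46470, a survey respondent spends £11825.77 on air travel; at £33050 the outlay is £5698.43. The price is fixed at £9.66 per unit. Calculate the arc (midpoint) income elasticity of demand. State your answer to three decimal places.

With a constant price, Q₁ = 11825.77/9.66 = 1224.200 and Q₂ = 5698.43/9.66 = 589.900 (equivalently, work directly with expenditure since P cancels).
Midpoint %ΔQ = (5698.43 − 11825.77)/8762.10 = -0.69930; midpoint %ΔI = (33050 − 46470)/39760 = -0.33753.
η = -0.69930 / -0.33753 = 2.072.

2.072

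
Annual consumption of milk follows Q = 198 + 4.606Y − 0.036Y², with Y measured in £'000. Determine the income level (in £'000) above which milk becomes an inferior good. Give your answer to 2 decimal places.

dQ/dY = 4.606 − 0.072Y.
The good is inferior where dQ/dY < 0. Setting dQ/dY = 0 gives Y = 4.606 / 0.072 = 63.97.

63.97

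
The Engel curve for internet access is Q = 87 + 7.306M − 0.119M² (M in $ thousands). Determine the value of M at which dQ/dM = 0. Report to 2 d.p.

30.70

dQ/dM = 7.306 − 0.238M.
The good is inferior where dQ/dM < 0. Setting dQ/dM = 0 gives M = 7.306 / 0.238 = 30.70.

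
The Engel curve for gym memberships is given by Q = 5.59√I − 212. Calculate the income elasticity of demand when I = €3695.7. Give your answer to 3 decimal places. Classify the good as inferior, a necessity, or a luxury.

At I = 3695.7: Q = 127.829.
dQ/dI = 5.59/(2√I) = 0.0459762 at this income.
η = (dQ/dI)·(I/Q) = 0.0459762 × (3695.7/127.829) = 1.329.
Since η > 1, the good is a luxury.

1.329 (luxury)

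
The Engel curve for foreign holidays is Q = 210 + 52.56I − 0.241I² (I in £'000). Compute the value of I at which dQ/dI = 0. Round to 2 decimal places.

dQ/dI = 52.56 − 0.482I.
The good is inferior where dQ/dI < 0. Setting dQ/dI = 0 gives I = 52.56 / 0.482 = 109.05.

109.05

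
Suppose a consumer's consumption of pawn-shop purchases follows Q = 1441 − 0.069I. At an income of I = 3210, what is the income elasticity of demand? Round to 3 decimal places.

-0.182

At I = 3210: Q = 1219.510.
dQ/dI = −0.069.
η = (dQ/dI)·(I/Q) = -0.069 × (3210/1219.510) = -0.182.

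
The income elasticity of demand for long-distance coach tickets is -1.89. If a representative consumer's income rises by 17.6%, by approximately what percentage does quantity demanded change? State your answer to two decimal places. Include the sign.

-33.26%

%ΔQ ≈ η × %ΔI = -1.89 × 17.6% = -33.26%.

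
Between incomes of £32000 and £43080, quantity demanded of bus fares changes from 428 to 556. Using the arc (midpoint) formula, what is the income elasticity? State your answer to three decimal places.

ΔQ = 556 − 428 = 128; midpoint Q̄ = (428 + 556)/2 = 492.
ΔI = 43080 − 32000 = 11080; midpoint Ī = (32000 + 43080)/2 = 37540.
η = (ΔQ/Q̄) ÷ (ΔI/Ī) = (128/492) ÷ (11080/37540) = 0.881.

0.881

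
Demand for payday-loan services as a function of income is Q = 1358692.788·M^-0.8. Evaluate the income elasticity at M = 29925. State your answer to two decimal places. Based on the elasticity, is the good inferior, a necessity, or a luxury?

-0.80 (inferior good)

For Q = A·M^β the income elasticity is constant and equal to β.
Here β = -0.8, so η = -0.80.
Since η < 0, the good is an inferior good.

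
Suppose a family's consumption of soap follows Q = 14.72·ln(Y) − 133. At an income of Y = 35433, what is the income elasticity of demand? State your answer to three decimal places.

At Y = 35433: Q = 21.198.
dQ/dY = 14.72/Y = 0.000415432 at this income.
η = (dQ/dY)·(Y/Q) = 0.000415432 × (35433/21.198) = 0.694.

0.694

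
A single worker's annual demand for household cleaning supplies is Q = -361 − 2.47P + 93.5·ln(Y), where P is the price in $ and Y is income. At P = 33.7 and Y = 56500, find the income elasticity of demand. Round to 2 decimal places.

0.16

At P = 33.7, Y = 56500: Q = 578.838.
Holding P constant, ∂Q/∂Y = 93.5/Y = 0.00165487.
η_Y = (∂Q/∂Y)·(Y/Q) = 0.00165487 × (56500/578.838) = 0.16.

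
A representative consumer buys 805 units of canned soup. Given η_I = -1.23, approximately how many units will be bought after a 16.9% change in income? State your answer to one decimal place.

%ΔQ ≈ η × %ΔI = -1.23 × 16.9% = -20.787%.
New Q ≈ 805 × (1 − 0.20787) = 637.7.

637.7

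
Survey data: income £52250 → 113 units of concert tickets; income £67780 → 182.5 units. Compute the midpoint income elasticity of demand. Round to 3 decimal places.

ΔQ = 182.5 − 113 = 69.5; midpoint Q̄ = (113 + 182.5)/2 = 147.75.
ΔI = 67780 − 52250 = 15530; midpoint Ī = (52250 + 67780)/2 = 60015.
η = (ΔQ/Q̄) ÷ (ΔI/Ī) = (69.5/147.75) ÷ (15530/60015) = 1.818.

1.818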